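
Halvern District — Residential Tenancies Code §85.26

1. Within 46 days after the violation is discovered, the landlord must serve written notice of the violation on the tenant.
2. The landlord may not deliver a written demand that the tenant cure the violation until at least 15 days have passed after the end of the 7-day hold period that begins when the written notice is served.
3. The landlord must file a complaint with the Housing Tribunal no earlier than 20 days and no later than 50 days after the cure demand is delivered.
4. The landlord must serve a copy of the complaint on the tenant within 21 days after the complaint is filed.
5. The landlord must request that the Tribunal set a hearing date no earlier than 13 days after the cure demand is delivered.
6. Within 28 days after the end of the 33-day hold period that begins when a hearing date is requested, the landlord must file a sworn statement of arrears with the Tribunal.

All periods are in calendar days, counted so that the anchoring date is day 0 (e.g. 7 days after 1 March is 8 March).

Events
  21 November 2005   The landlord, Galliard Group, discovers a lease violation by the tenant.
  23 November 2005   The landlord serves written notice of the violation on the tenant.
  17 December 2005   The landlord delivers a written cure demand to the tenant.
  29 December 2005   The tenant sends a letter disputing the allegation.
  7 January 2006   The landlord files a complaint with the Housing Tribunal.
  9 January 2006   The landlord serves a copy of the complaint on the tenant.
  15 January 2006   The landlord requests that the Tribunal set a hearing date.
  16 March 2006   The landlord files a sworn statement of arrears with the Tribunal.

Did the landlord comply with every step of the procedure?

Yes

(1) due by 21 November 2005 + 46 days = 6 January 2006; 23 November 2005 is within that limit.
(2) permitted from 30 November 2005 + 15 days = 15 December 2005 onward; 17 December 2005 is on or after that date.
(3) the permitted window runs from 17 December 2005 + 20 = 6 January 2006 to 17 December 2005 + 50 = 5 February 2006; 7 January 2006 falls inside that range.
(4) due by 7 January 2006 + 21 days = 28 January 2006; done 9 January 2006 — timely.
(5) permitted from 17 December 2005 + 13 days = 30 December 2005 onward; done 15 January 2006, after the minimum wait.
(6) due by 17 February 2006 + 28 days = 17 March 2006; completed 16 March 2006, before the deadline.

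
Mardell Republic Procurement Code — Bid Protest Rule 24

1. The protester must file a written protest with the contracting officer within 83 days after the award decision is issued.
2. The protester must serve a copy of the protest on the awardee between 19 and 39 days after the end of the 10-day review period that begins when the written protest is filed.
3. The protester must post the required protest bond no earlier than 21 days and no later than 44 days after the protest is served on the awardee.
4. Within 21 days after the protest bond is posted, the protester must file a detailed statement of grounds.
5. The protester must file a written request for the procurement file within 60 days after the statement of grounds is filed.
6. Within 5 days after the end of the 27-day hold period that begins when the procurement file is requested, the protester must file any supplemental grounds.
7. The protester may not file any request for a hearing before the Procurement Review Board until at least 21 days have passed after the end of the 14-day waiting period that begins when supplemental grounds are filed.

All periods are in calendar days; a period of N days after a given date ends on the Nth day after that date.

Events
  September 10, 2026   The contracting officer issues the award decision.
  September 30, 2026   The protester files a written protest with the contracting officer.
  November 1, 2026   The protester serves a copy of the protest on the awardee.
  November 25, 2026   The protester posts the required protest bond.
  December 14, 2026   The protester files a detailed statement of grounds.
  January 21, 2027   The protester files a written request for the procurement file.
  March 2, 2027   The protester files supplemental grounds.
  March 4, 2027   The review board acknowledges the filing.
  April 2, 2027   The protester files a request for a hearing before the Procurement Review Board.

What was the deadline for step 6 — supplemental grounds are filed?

The procurement file is requested on January 21, 2027; the 27-day hold period therefore ends February 17, 2027, and step 6 runs from that date. 5 days after February 17, 2027 is February 22, 2027.

February 22, 2027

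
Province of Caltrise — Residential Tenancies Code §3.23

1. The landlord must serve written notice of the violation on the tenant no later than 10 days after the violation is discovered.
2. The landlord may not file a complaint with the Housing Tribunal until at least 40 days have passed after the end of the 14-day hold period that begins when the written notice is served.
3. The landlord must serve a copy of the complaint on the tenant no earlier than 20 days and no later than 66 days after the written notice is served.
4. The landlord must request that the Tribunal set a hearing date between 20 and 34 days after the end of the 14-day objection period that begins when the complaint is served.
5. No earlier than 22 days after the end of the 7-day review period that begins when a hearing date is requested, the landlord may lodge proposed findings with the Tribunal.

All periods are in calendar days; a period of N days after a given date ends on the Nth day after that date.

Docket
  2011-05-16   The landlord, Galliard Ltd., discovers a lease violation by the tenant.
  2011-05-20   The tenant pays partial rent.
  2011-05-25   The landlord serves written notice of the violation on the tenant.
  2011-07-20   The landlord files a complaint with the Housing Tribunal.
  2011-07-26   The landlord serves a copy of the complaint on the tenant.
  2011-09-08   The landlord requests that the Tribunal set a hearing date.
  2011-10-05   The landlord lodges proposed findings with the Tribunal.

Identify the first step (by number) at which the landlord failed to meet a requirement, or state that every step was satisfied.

Step 5

Step 1 — counting 10 days from 2011-05-16 (when the violation is discovered) gives a deadline of 2011-05-26; completed 2011-05-25, before the deadline.
Step 2 — must wait 40 days from 2011-06-08 (end of the 14-day hold period, which began when the written notice is served on 2011-05-25), so not before 2011-07-18; done 2011-07-20, after the minimum wait.
Step 3 — 20 and 66 days from 2011-05-25 (when the written notice is served) are 2011-06-14 and 2011-07-30 respectively; 2011-07-26 falls inside that range.
Step 4 — 20 and 34 days from 2011-08-09 (end of the 14-day objection period, which began when the complaint is served on 2011-07-26) are 2011-08-29 and 2011-09-12 respectively; done 2011-09-08 — within the window.
Step 5 — must wait 22 days from 2011-09-15 (end of the 7-day review period, which began when a hearing date is requested on 2011-09-08), so not before 2011-10-07; done 2011-10-05 — 2 days too early.
That is the first point of non-compliance.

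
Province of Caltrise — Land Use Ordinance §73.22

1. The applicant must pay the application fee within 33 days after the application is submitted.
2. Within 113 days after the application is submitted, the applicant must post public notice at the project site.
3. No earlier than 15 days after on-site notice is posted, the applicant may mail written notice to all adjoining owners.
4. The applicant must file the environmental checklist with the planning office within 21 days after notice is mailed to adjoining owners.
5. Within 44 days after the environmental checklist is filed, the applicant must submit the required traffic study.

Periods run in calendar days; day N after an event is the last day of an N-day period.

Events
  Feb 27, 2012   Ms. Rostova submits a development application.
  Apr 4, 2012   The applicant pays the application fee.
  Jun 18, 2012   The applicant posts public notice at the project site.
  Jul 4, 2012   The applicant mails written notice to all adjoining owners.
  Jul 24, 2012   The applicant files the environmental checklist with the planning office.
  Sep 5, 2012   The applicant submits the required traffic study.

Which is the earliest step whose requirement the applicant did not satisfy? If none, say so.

Step 1: 33 days after Feb 27, 2012 (when the application is submitted) is Mar 31, 2012; not done until Apr 4, 2012, 4 days after the deadline.
No need to go further; step 1 was not satisfied.

Step 1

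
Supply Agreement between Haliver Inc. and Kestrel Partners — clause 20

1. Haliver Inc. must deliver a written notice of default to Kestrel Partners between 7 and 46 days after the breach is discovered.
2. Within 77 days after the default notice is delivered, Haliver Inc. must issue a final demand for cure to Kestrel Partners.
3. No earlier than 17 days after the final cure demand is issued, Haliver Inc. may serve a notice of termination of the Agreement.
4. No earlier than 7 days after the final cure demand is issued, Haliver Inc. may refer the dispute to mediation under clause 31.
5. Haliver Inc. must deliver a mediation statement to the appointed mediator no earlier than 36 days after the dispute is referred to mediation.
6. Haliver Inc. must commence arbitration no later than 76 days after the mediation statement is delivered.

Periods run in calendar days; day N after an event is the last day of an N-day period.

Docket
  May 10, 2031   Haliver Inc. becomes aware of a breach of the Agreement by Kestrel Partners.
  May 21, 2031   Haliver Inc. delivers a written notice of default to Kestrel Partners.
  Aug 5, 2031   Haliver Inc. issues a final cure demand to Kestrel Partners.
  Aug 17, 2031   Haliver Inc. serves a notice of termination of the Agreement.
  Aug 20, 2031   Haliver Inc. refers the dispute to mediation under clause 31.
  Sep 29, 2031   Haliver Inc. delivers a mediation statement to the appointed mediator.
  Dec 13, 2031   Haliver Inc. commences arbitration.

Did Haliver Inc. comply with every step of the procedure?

No

(1) the permitted window runs from May 10, 2031 + 7 = May 17, 2031 to May 10, 2031 + 46 = Jun 25, 2031; done May 21, 2031, which is between those dates.
(2) due by May 21, 2031 + 77 days = Aug 6, 2031; completed Aug 5, 2031, before the deadline.
(3) permitted from Aug 5, 2031 + 17 days = Aug 22, 2031 onward; done Aug 17, 2031 — 5 days too early.
Later steps need not be reached.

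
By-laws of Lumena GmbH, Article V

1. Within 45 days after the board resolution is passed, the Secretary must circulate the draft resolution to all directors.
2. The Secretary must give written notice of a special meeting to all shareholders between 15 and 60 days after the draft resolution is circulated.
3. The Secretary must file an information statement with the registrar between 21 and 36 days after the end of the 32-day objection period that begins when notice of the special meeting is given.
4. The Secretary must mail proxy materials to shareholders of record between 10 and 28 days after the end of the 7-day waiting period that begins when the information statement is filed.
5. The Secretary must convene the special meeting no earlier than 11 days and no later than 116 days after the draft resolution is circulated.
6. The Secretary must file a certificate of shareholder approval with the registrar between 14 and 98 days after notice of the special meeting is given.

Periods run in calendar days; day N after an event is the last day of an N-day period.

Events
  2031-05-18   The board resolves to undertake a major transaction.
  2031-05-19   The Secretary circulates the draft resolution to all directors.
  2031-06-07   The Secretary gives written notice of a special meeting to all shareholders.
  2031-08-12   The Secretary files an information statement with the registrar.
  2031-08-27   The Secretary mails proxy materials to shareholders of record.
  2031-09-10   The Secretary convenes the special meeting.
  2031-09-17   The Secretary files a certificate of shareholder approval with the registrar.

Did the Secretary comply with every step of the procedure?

No

Step 1: 45 days after 2031-05-18 (when the board resolution is passed) is 2031-07-02; completed 2031-05-19, before the deadline.
Step 2: the window is 15–60 days after 2031-05-19 (when the draft resolution is circulated), so 2031-06-03 through 2031-07-18; done 2031-06-07, which is between those dates.
Step 3: the window is 21–36 days after 2031-07-09 (end of the 32-day objection period, which began when notice of the special meeting is given on 2031-06-07), so 2031-07-30 through 2031-08-14; done 2031-08-12 — within the window.
Step 4: the window is 10–28 days after 2031-08-19 (end of the 7-day waiting period, which began when the information statement is filed on 2031-08-12), so 2031-08-29 through 2031-09-16; 2031-08-27 is 2 days too early.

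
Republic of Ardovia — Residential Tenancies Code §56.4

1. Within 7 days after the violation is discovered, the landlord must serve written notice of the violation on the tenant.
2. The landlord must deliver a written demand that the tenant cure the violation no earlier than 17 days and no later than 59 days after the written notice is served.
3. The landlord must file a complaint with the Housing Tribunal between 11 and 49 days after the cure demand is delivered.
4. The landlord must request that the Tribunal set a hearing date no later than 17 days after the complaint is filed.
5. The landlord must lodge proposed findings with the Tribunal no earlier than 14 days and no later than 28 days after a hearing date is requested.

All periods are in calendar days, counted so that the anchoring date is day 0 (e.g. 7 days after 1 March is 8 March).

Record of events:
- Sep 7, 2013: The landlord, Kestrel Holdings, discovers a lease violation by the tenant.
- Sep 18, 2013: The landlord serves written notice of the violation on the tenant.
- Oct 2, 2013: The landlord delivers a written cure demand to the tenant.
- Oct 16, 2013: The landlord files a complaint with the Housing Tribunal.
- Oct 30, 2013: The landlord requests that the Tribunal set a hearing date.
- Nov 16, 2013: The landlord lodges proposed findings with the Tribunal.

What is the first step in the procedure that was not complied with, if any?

Step 1: 7 days after Sep 7, 2013 (when the violation is discovered) is Sep 14, 2013; Sep 18, 2013 misses that deadline by 4 days.
The procedure was therefore not followed at step 1.

Step 1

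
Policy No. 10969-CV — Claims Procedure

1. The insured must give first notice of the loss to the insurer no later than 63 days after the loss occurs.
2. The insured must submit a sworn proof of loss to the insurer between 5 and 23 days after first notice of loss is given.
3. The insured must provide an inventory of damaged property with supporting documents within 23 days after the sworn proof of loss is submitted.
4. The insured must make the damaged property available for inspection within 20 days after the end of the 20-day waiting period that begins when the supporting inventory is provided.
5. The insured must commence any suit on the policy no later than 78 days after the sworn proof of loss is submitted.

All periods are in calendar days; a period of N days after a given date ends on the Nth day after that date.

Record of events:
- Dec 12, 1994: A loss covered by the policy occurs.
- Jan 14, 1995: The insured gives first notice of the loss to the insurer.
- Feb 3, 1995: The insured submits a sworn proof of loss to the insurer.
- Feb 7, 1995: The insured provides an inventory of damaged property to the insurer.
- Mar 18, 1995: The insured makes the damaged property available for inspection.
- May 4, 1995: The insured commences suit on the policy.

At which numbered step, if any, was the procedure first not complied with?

Step 1: 63 days after Dec 12, 1994 (when the loss occurs) is Feb 13, 1995; completed Jan 14, 1995, before the deadline.
Step 2: the window is 5–23 days after Jan 14, 1995 (when first notice of loss is given), so Jan 19, 1995 through Feb 6, 1995; done Feb 3, 1995, which is between those dates.
Step 3: 23 days after Feb 3, 1995 (when the sworn proof of loss is submitted) is Feb 26, 1995; done Feb 7, 1995 — timely.
Step 4: 20 days after Feb 27, 1995 (end of the 20-day waiting period, which began when the supporting inventory is provided on Feb 7, 1995) is Mar 19, 1995; Mar 18, 1995 is within that limit.
Step 5: 78 days after Feb 3, 1995 (when the sworn proof of loss is submitted) is Apr 22, 1995; May 4, 1995 misses that deadline by 12 days.

Step 5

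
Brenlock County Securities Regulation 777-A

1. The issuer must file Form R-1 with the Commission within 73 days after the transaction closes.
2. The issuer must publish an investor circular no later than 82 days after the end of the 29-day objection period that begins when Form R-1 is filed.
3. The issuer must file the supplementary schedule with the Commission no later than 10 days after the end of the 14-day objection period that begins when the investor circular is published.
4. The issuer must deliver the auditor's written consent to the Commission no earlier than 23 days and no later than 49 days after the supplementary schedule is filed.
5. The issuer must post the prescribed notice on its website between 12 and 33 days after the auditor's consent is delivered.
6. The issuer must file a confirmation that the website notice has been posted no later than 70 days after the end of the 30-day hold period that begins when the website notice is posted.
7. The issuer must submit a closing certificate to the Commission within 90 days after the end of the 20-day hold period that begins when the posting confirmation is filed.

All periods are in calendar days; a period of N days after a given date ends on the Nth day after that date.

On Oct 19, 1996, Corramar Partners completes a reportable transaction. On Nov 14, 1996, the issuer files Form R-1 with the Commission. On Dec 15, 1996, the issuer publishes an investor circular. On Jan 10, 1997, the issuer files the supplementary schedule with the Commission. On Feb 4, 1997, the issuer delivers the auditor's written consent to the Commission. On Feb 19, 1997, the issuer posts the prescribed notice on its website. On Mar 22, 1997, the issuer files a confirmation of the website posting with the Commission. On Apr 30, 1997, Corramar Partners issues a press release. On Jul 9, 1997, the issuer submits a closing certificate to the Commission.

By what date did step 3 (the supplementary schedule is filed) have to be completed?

Jan 8, 1997

The investor circular is published on Dec 15, 1996; the 14-day objection period therefore ends Dec 29, 1996, and step 3 runs from that date. 10 days after Dec 29, 1996 is Jan 8, 1997.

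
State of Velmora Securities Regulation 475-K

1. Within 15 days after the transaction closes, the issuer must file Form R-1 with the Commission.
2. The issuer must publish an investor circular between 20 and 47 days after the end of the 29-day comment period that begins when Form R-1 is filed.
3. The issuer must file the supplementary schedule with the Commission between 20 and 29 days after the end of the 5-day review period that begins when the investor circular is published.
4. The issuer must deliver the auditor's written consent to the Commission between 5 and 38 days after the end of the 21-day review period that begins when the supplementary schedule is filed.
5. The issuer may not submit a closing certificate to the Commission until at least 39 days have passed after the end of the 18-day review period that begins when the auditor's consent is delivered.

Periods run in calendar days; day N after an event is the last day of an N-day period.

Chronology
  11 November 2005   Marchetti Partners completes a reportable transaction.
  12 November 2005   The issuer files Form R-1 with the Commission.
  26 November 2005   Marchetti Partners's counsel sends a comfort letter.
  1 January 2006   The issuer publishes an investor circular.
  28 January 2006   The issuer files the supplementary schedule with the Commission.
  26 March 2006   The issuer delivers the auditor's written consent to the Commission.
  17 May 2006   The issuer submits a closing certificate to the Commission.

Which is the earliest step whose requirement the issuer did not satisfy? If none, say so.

Step 5

Step 1: 15 days after 11 November 2005 (when the transaction closes) is 26 November 2005; 12 November 2005 is within that limit.
Step 2: the window is 20–47 days after 11 December 2005 (end of the 29-day comment period, which began when Form R-1 is filed on 12 November 2005), so 31 December 2005 through 27 January 2006; done 1 January 2006, which is between those dates.
Step 3: the window is 20–29 days after 6 January 2006 (end of the 5-day review period, which began when the investor circular is published on 1 January 2006), so 26 January 2006 through 4 February 2006; 28 January 2006 falls inside that range.
Step 4: the window is 5–38 days after 18 February 2006 (end of the 21-day review period, which began when the supplementary schedule is filed on 28 January 2006), so 23 February 2006 through 28 March 2006; done 26 March 2006, which is between those dates.
Step 5: the earliest permitted date is 39 days after 13 April 2006 (end of the 18-day review period, which began when the auditor's consent is delivered on 26 March 2006), i.e. 22 May 2006; done 17 May 2006 — 5 days too early.
That is the first point of non-compliance.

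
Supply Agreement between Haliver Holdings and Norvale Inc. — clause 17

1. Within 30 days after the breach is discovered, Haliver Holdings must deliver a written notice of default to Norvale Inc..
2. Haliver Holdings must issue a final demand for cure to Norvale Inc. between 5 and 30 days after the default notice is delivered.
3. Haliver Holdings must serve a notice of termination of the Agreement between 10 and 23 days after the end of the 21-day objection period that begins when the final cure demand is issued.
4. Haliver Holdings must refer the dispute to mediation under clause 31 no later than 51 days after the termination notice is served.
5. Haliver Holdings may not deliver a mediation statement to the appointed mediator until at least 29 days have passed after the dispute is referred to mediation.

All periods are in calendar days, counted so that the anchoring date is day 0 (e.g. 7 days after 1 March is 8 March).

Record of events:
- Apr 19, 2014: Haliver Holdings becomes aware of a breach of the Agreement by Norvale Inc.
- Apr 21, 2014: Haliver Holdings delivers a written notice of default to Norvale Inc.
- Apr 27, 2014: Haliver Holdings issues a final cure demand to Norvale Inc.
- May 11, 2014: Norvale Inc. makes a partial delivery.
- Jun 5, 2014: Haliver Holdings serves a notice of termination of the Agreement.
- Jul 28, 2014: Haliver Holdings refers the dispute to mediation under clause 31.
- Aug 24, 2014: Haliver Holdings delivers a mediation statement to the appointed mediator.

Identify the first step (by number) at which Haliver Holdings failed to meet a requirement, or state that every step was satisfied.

Step 1 — counting 30 days from Apr 19, 2014 (when the breach is discovered) gives a deadline of May 19, 2014; completed Apr 21, 2014, before the deadline.
Step 2 — 5 and 30 days from Apr 21, 2014 (when the default notice is delivered) are Apr 26, 2014 and May 21, 2014 respectively; done Apr 27, 2014 — within the window.
Step 3 — 10 and 23 days from May 18, 2014 (end of the 21-day objection period, which began when the final cure demand is issued on Apr 27, 2014) are May 28, 2014 and Jun 10, 2014 respectively; Jun 5, 2014 falls inside that range.
Step 4 — counting 51 days from Jun 5, 2014 (when the termination notice is served) gives a deadline of Jul 26, 2014; Jul 28, 2014 misses that deadline by 2 days.

Step 4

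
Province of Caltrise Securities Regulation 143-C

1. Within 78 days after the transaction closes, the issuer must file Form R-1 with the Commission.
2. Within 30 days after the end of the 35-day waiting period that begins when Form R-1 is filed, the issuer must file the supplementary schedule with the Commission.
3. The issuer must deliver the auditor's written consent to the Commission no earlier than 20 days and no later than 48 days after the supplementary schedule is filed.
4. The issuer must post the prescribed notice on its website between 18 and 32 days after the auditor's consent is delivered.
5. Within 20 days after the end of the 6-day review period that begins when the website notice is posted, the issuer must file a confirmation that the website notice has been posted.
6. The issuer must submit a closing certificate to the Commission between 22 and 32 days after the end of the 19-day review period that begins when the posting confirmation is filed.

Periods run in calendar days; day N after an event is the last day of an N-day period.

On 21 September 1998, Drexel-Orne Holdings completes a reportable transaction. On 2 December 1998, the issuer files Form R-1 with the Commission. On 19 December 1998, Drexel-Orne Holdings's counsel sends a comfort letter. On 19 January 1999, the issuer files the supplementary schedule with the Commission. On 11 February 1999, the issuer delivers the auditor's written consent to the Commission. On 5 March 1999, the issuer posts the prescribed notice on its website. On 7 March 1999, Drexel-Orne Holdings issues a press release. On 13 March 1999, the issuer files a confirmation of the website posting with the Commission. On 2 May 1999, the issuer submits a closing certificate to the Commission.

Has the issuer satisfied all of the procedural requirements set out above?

Step 1: 78 days after 21 September 1998 (when the transaction closes) is 8 December 1998; 2 December 1998 is within that limit.
Step 2: 30 days after 6 January 1999 (end of the 35-day waiting period, which began when Form R-1 is filed on 2 December 1998) is 5 February 1999; done 19 January 1999 — timely.
Step 3: the window is 20–48 days after 19 January 1999 (when the supplementary schedule is filed), so 8 February 1999 through 8 March 1999; done 11 February 1999, which is between those dates.
Step 4: the window is 18–32 days after 11 February 1999 (when the auditor's consent is delivered), so 1 March 1999 through 15 March 1999; done 5 March 1999 — within the window.
Step 5: 20 days after 11 March 1999 (end of the 6-day review period, which began when the website notice is posted on 5 March 1999) is 31 March 1999; 13 March 1999 is within that limit.
Step 6: the window is 22–32 days after 1 April 1999 (end of the 19-day review period, which began when the posting confirmation is filed on 13 March 1999), so 23 April 1999 through 3 May 1999; done 2 May 1999 — within the window.

Yes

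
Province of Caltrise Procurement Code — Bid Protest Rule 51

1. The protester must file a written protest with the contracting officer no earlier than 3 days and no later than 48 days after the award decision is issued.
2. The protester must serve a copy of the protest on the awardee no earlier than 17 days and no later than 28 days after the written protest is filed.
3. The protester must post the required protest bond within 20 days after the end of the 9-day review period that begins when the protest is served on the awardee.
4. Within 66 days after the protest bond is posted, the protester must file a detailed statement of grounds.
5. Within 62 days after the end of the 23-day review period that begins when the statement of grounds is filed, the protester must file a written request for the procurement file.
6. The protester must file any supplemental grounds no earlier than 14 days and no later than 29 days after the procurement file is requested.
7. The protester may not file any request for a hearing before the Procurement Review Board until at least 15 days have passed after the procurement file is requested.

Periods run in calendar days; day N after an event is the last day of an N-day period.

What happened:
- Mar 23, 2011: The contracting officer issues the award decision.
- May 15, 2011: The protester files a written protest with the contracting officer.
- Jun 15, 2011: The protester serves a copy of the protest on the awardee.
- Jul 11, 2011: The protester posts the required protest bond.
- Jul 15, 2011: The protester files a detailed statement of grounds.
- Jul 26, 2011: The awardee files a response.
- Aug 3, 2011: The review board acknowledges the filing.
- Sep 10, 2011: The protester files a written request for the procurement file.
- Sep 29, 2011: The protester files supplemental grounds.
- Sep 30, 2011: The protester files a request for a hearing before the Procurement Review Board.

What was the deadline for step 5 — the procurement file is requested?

The statement of grounds is filed on Jul 15, 2011; the 23-day review period therefore ends Aug 7, 2011, and step 5 runs from that date. 62 days after Aug 7, 2011 is Oct 8, 2011.

Oct 8, 2011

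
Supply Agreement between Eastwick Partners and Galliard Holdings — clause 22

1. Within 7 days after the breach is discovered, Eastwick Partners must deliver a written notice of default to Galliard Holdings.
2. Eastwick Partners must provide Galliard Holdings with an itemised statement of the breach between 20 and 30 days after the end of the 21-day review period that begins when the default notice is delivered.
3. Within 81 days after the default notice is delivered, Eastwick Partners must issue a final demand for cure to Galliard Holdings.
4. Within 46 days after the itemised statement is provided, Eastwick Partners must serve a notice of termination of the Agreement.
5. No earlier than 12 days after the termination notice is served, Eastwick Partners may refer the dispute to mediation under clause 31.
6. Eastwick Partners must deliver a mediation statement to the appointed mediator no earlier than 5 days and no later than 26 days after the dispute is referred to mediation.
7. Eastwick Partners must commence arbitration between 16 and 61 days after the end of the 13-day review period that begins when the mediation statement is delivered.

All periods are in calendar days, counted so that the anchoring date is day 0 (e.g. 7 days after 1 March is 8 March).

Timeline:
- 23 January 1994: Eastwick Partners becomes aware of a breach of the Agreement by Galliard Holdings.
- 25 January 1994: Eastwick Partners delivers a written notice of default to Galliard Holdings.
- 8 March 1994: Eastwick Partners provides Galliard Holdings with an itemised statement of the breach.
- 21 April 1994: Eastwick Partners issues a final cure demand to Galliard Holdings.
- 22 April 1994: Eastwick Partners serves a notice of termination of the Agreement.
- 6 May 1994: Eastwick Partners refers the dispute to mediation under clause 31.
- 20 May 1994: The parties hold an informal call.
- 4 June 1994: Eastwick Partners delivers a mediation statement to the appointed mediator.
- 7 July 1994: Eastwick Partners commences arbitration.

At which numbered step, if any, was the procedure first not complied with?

Step 1: 7 days after 23 January 1994 (when the breach is discovered) is 30 January 1994; done 25 January 1994 — timely.
Step 2: the window is 20–30 days after 15 February 1994 (end of the 21-day review period, which began when the default notice is delivered on 25 January 1994), so 7 March 1994 through 17 March 1994; done 8 March 1994 — within the window.
Step 3: 81 days after 25 January 1994 (when the default notice is delivered) is 16 April 1994; not done until 21 April 1994, 5 days after the deadline.
The procedure was therefore not followed at step 3.

Step 3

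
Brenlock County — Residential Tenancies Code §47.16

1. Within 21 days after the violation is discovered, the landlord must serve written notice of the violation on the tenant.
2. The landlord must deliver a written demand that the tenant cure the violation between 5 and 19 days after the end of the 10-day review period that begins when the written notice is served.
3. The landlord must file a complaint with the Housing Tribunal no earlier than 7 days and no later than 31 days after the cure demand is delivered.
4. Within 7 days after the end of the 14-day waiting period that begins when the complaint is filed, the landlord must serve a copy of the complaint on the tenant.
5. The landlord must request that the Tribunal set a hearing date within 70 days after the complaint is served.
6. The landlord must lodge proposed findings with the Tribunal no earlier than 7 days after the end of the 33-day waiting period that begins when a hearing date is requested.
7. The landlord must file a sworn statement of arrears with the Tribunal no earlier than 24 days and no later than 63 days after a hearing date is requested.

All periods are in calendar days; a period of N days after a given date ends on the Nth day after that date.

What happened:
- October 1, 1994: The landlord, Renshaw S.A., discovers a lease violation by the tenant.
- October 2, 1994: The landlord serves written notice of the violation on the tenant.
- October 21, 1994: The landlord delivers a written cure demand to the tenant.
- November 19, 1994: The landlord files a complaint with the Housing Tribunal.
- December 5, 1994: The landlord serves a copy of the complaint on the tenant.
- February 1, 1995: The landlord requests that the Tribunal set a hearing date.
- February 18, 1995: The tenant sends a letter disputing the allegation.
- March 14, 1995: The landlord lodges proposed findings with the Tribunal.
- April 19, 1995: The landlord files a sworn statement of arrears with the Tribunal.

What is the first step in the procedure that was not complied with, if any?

Step 7

Step 1 — counting 21 days from October 1, 1994 (when the violation is discovered) gives a deadline of October 22, 1994; done October 2, 1994 — timely.
Step 2 — 5 and 19 days from October 12, 1994 (end of the 10-day review period, which began when the written notice is served on October 2, 1994) are October 17, 1994 and October 31, 1994 respectively; October 21, 1994 falls inside that range.
Step 3 — 7 and 31 days from October 21, 1994 (when the cure demand is delivered) are October 28, 1994 and November 21, 1994 respectively; done November 19, 1994 — within the window.
Step 4 — counting 7 days from December 3, 1994 (end of the 14-day waiting period, which began when the complaint is filed on November 19, 1994) gives a deadline of December 10, 1994; done December 5, 1994 — timely.
Step 5 — counting 70 days from December 5, 1994 (when the complaint is served) gives a deadline of February 13, 1995; February 1, 1995 is within that limit.
Step 6 — must wait 7 days from March 6, 1995 (end of the 33-day waiting period, which began when a hearing date is requested on February 1, 1995), so not before March 13, 1995; March 14, 1995 is on or after that date.
Step 7 — 24 and 63 days from February 1, 1995 (when a hearing date is requested) are February 25, 1995 and April 5, 1995 respectively; April 19, 1995 is 14 days past the end of the window.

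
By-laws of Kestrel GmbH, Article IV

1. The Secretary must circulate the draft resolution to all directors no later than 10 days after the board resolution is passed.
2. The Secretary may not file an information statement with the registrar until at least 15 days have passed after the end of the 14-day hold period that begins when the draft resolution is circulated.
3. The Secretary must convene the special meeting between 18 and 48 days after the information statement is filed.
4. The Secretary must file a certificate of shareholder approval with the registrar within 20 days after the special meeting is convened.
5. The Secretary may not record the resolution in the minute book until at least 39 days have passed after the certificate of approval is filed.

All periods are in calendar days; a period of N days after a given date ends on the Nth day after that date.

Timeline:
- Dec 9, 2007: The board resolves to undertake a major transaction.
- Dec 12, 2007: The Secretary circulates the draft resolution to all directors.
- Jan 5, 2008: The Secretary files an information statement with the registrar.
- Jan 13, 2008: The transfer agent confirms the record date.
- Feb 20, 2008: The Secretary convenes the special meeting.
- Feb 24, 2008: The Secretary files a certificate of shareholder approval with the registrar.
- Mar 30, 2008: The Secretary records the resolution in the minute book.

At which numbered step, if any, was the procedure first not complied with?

Step 2

Step 1: 10 days after Dec 9, 2007 (when the board resolution is passed) is Dec 19, 2007; done Dec 12, 2007 — timely.
Step 2: the earliest permitted date is 15 days after Dec 26, 2007 (end of the 14-day hold period, which began when the draft resolution is circulated on Dec 12, 2007), i.e. Jan 10, 2008; done Jan 5, 2008 — 5 days too early.
No need to go further; step 2 was not satisfied.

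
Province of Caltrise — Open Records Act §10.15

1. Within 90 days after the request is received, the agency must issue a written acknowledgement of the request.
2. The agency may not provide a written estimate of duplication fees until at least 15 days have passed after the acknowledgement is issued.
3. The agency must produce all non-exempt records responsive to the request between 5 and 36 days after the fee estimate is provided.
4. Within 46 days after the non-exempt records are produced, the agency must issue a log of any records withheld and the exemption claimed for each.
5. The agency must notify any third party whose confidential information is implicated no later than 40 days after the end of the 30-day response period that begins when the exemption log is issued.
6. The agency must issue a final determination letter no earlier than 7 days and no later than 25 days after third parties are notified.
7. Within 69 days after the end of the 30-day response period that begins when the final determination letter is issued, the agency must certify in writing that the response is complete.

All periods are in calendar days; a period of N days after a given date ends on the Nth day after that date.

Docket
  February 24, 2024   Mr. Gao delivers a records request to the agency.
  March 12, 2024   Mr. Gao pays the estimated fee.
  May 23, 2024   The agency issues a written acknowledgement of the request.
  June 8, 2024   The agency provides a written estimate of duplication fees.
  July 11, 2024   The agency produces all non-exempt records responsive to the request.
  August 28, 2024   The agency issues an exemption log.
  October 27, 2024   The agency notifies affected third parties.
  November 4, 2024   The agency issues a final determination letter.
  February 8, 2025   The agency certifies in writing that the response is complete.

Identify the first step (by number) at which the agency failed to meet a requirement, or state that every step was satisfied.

Step 1: 90 days after February 24, 2024 (when the request is received) is May 24, 2024; completed May 23, 2024, before the deadline.
Step 2: the earliest permitted date is 15 days after May 23, 2024 (when the acknowledgement is issued), i.e. June 7, 2024; done June 8, 2024 — permitted.
Step 3: the window is 5–36 days after June 8, 2024 (when the fee estimate is provided), so June 13, 2024 through July 14, 2024; done July 11, 2024, which is between those dates.
Step 4: 46 days after July 11, 2024 (when the non-exempt records are produced) is August 26, 2024; not done until August 28, 2024, 2 days after the deadline.

Step 4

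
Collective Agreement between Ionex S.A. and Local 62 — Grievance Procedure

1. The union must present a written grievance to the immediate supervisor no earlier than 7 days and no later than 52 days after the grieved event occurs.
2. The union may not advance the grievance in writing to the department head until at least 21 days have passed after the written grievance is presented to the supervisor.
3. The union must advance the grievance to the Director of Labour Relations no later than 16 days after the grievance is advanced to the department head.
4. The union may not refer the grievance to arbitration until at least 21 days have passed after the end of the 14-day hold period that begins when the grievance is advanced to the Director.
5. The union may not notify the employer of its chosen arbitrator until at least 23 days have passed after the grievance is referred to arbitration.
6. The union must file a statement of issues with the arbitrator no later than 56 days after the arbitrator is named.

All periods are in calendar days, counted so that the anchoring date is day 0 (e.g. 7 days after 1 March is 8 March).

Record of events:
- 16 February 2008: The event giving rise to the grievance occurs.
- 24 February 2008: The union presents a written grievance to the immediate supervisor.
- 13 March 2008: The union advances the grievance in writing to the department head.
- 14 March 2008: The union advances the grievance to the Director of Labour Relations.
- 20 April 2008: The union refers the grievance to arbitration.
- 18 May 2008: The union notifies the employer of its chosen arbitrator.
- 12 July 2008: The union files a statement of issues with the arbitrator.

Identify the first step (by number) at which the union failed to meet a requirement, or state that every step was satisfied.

Step 2

Step 1: the window is 7–52 days after 16 February 2008 (when the grieved event occurs), so 23 February 2008 through 8 April 2008; done 24 February 2008 — within the window.
Step 2: the earliest permitted date is 21 days after 24 February 2008 (when the written grievance is presented to the supervisor), i.e. 16 March 2008; acted on 13 March 2008, 3 days prematurely.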